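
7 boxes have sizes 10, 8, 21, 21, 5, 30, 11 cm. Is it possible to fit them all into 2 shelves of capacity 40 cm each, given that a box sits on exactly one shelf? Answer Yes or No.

No

Total = 106 cm; ⌈106/40⌉ = 3.
At least 3 shelves are required, but only 2 are allowed.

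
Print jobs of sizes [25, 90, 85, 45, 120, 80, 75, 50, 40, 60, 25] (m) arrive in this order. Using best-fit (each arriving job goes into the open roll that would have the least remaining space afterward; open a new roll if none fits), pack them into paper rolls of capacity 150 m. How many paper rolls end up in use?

  25 → roll 1 (new)  [load 25/150]
  90 → roll 1  [load 115/150]
  85 → roll 2 (new)  [load 85/150]
  45 → roll 2  [load 130/150]
  120 → roll 3 (new)  [load 120/150]
  80 → roll 4 (new)  [load 80/150]
  75 → roll 5 (new)  [load 75/150]
  50 → roll 4  [load 130/150]
  40 → roll 5  [load 115/150]
  60 → roll 6 (new)  [load 60/150]
  25 → roll 3  [load 145/150]
6 paper rolls opened.

6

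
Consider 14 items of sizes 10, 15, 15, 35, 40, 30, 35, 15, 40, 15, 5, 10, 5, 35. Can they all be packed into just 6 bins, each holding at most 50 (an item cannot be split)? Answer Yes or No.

No

Total = 305; ⌈305/50⌉ = 7.
At least 7 bins are required, but only 6 are allowed.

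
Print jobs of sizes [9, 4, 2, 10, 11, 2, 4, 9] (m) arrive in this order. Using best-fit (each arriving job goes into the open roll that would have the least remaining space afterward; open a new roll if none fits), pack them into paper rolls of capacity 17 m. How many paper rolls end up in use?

  9 → roll 1 (new)  [load 9/17]
  4 → roll 1  [load 13/17]
  2 → roll 1  [load 15/17]
  10 → roll 2 (new)  [load 10/17]
  11 → roll 3 (new)  [load 11/17]
  2 → roll 1  [load 17/17]
  4 → roll 3  [load 15/17]
  9 → roll 4 (new)  [load 9/17]
4 paper rolls opened.

4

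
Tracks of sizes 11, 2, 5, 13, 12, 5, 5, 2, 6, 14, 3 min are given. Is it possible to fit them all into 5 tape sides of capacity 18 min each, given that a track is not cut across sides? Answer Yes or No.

A valid assignment using 5 tape sides:
  side 1: 14 + 3 = 17
  side 2: 13 + 5 = 18
  side 3: 12 + 6 = 18
  side 4: 11 + 5 + 2 = 18
  side 5: 5 + 2 = 7
Every load is within 18 min, so 5 tape sides suffice.

Yes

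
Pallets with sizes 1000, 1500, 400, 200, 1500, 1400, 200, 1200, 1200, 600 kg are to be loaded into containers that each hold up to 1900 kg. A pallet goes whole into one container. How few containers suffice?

6

Total = 1500 + 1500 + 1400 + 1200 + 1200 + 1000 + 600 + 400 + 200 + 200 = 9200 kg.
Lower bound: ⌈9200/1900⌉ = 5 containers.
Also, 6 pallets each exceed 950 kg, and no two of those can share a container, so at least 6 containers are needed.
A packing using 6 containers:
  container 1: 1500 + 400 = 1900
  container 2: 1500 + 200 + 200 = 1900
  container 3: 1400 = 1400
  container 4: 1200 + 600 = 1800
  container 5: 1200 = 1200
  container 6: 1000 = 1000
This matches the lower bound, so 6 is optimal.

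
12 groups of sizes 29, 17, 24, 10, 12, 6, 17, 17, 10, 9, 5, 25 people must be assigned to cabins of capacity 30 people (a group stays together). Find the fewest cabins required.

Total = 29 + 25 + 24 + 17 + 17 + 17 + 12 + 10 + 10 + 9 + 6 + 5 = 181 people.
Lower bound: ⌈181/30⌉ = 7 cabins.
A packing using 7 cabins:
  cabin 1: 29 = 29
  cabin 2: 25 + 5 = 30
  cabin 3: 24 + 6 = 30
  cabin 4: 17 + 12 = 29
  cabin 5: 17 + 10 = 27
  cabin 6: 17 + 10 = 27
  cabin 7: 9 = 9
This matches the lower bound, so 7 is optimal.

7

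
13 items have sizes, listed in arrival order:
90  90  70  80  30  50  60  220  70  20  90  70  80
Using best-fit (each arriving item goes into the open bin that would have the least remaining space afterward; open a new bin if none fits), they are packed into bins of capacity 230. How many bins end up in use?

  90 → bin 1 (new)  [load 90/230]
  90 → bin 1  [load 180/230]
  70 → bin 2 (new)  [load 70/230]
  80 → bin 2  [load 150/230]
  30 → bin 1  [load 210/230]
  50 → bin 2  [load 200/230]
  60 → bin 3 (new)  [load 60/230]
  220 → bin 4 (new)  [load 220/230]
  70 → bin 3  [load 130/230]
  20 → bin 1  [load 230/230]
  90 → bin 3  [load 220/230]
  70 → bin 5 (new)  [load 70/230]
  80 → bin 5  [load 150/230]
5 bins opened.

5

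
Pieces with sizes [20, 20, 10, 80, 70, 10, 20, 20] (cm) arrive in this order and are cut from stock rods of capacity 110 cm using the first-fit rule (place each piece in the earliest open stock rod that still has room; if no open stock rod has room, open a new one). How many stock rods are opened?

3

  20 → stock rod 1 (new)  [load 20/110]
  20 → stock rod 1  [load 40/110]
  10 → stock rod 1  [load 50/110]
  80 → stock rod 2 (new)  [load 80/110]
  70 → stock rod 3 (new)  [load 70/110]
  10 → stock rod 1  [load 60/110]
  20 → stock rod 1  [load 80/110]
  20 → stock rod 1  [load 100/110]
3 stock rods opened.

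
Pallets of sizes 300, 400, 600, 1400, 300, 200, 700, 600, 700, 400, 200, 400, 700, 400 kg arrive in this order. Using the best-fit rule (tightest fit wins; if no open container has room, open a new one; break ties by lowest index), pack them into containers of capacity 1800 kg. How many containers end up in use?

  300 → container 1 (new)  [load 300/1800]
  400 → container 1  [load 700/1800]
  600 → container 1  [load 1300/1800]
  1400 → container 2 (new)  [load 1400/1800]
  300 → container 2  [load 1700/1800]
  200 → container 1  [load 1500/1800]
  700 → container 3 (new)  [load 700/1800]
  600 → container 3  [load 1300/1800]
  700 → container 4 (new)  [load 700/1800]
  400 → container 3  [load 1700/1800]
  200 → container 1  [load 1700/1800]
  400 → container 4  [load 1100/1800]
  700 → container 4  [load 1800/1800]
  400 → container 5 (new)  [load 400/1800]
5 containers opened.

5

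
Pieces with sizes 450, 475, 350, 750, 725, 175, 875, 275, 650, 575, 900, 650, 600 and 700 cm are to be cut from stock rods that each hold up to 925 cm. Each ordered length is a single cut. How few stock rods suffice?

Total = 900 + 875 + 750 + 725 + 700 + 650 + 650 + 600 + 575 + 475 + 450 + 350 + 275 + 175 = 8150 cm.
Lower bound: ⌈8150/925⌉ = 9 stock rods.
Also, 10 pieces each exceed 925/2 cm, and no two of those can share a stock rod, so at least 10 stock rods are needed.
A packing using 10 stock rods:
  stock rod 1: 900 = 900
  stock rod 2: 875 = 875
  stock rod 3: 750 + 175 = 925
  stock rod 4: 725 = 725
  stock rod 5: 700 = 700
  stock rod 6: 650 + 275 = 925
  stock rod 7: 650 = 650
  stock rod 8: 600 = 600
  stock rod 9: 575 + 350 = 925
  stock rod 10: 475 + 450 = 925
This matches the lower bound, so 10 is optimal.

10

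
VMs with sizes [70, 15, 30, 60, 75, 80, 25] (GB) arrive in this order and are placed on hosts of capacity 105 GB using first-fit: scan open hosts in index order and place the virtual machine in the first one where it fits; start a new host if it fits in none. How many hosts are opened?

  70 → host 1 (new)  [load 70/105]
  15 → host 1  [load 85/105]
  30 → host 2 (new)  [load 30/105]
  60 → host 2  [load 90/105]
  75 → host 3 (new)  [load 75/105]
  80 → host 4 (new)  [load 80/105]
  25 → host 3  [load 100/105]
4 hosts opened.

4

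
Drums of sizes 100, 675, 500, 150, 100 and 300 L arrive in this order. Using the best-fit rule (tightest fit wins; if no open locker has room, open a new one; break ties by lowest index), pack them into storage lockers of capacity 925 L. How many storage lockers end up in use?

  100 → locker 1 (new)  [load 100/925]
  675 → locker 1  [load 775/925]
  500 → locker 2 (new)  [load 500/925]
  150 → locker 1  [load 925/925]
  100 → locker 2  [load 600/925]
  300 → locker 2  [load 900/925]
2 storage lockers opened.

2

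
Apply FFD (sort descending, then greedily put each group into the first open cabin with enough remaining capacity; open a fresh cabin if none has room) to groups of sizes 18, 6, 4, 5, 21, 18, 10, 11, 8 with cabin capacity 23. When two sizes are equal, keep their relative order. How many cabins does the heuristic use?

Sorted descending: 21, 18, 18, 11, 10, 8, 6, 5, 4.
  21 → cabin 1 (new)  [load 21/23]
  18 → cabin 2 (new)  [load 18/23]
  18 → cabin 3 (new)  [load 18/23]
  11 → cabin 4 (new)  [load 11/23]
  10 → cabin 4  [load 21/23]
  8 → cabin 5 (new)  [load 8/23]
  6 → cabin 5  [load 14/23]
  5 → cabin 2  [load 23/23]
  4 → cabin 3  [load 22/23]
5 cabins opened.

5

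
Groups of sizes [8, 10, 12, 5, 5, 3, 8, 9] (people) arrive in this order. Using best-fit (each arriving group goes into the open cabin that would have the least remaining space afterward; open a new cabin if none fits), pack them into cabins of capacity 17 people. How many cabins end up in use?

  8 → cabin 1 (new)  [load 8/17]
  10 → cabin 2 (new)  [load 10/17]
  12 → cabin 3 (new)  [load 12/17]
  5 → cabin 3  [load 17/17]
  5 → cabin 2  [load 15/17]
  3 → cabin 1  [load 11/17]
  8 → cabin 4 (new)  [load 8/17]
  9 → cabin 4  [load 17/17]
4 cabins opened.

4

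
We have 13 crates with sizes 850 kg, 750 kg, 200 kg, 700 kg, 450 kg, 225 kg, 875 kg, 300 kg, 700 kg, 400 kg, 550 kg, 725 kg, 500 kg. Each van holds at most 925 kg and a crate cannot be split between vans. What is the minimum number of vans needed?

Total = 875 + 850 + 750 + 725 + 700 + 700 + 550 + 500 + 450 + 400 + 300 + 225 + 200 = 7225 kg.
Lower bound: ⌈7225/925⌉ = 8 vans.
A packing using 9 vans:
  van 1: 875 = 875
  van 2: 850 = 850
  van 3: 750 = 750
  van 4: 725 + 200 = 925
  van 5: 700 + 225 = 925
  van 6: 700 = 700
  van 7: 550 + 300 = 850
  van 8: 500 + 400 = 900
  van 9: 450 = 450
No arrangement into 8 vans stays within capacity, so 9 is optimal.

9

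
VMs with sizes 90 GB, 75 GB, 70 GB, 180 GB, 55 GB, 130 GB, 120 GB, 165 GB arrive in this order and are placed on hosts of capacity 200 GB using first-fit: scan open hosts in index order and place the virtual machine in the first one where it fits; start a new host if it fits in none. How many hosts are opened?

  90 → host 1 (new)  [load 90/200]
  75 → host 1  [load 165/200]
  70 → host 2 (new)  [load 70/200]
  180 → host 3 (new)  [load 180/200]
  55 → host 2  [load 125/200]
  130 → host 4 (new)  [load 130/200]
  120 → host 5 (new)  [load 120/200]
  165 → host 6 (new)  [load 165/200]
6 hosts opened.

6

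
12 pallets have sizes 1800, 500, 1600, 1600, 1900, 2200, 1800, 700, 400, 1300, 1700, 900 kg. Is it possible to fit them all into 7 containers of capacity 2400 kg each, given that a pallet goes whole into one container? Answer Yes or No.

Total = 16400 kg; ⌈16400/2400⌉ = 7.
8 pallets each exceed half the capacity and cannot share a container, forcing at least 8 containers.
At least 8 containers are required, but only 7 are allowed.

No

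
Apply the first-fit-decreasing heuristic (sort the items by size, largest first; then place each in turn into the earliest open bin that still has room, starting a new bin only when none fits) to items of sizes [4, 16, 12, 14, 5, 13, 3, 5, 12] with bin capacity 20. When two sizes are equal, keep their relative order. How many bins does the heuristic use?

Sorted descending: 16, 14, 13, 12, 12, 5, 5, 4, 3.
  16 → bin 1 (new)  [load 16/20]
  14 → bin 2 (new)  [load 14/20]
  13 → bin 3 (new)  [load 13/20]
  12 → bin 4 (new)  [load 12/20]
  12 → bin 5 (new)  [load 12/20]
  5 → bin 2  [load 19/20]
  5 → bin 3  [load 18/20]
  4 → bin 1  [load 20/20]
  3 → bin 4  [load 15/20]
5 bins opened.

5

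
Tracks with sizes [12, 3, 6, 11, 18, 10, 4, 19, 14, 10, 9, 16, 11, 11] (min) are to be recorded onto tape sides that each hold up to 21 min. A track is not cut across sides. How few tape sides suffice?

8

Total = 19 + 18 + 16 + 14 + 12 + 11 + 11 + 11 + 10 + 10 + 9 + 6 + 4 + 3 = 154 min.
Lower bound: ⌈154/21⌉ = 8 tape sides.
A packing using 8 tape sides:
  side 1: 19 = 19
  side 2: 18 + 3 = 21
  side 3: 16 + 4 = 20
  side 4: 14 + 6 = 20
  side 5: 12 + 9 = 21
  side 6: 11 + 10 = 21
  side 7: 11 + 10 = 21
  side 8: 11 = 11
This matches the lower bound, so 8 is optimal.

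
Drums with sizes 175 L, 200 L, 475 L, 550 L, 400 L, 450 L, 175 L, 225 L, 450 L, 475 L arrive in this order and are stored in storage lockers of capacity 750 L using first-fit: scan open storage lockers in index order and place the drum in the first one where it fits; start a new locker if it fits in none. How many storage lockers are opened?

7

  175 → locker 1 (new)  [load 175/750]
  200 → locker 1  [load 375/750]
  475 → locker 2 (new)  [load 475/750]
  550 → locker 3 (new)  [load 550/750]
  400 → locker 4 (new)  [load 400/750]
  450 → locker 5 (new)  [load 450/750]
  175 → locker 1  [load 550/750]
  225 → locker 2  [load 700/750]
  450 → locker 6 (new)  [load 450/750]
  475 → locker 7 (new)  [load 475/750]
7 storage lockers opened.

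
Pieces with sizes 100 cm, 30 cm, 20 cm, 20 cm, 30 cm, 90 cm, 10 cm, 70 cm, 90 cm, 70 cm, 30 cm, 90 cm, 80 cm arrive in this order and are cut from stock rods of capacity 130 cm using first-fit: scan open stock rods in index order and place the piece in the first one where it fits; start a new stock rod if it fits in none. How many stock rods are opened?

  100 → stock rod 1 (new)  [load 100/130]
  30 → stock rod 1  [load 130/130]
  20 → stock rod 2 (new)  [load 20/130]
  20 → stock rod 2  [load 40/130]
  30 → stock rod 2  [load 70/130]
  90 → stock rod 3 (new)  [load 90/130]
  10 → stock rod 2  [load 80/130]
  70 → stock rod 4 (new)  [load 70/130]
  90 → stock rod 5 (new)  [load 90/130]
  70 → stock rod 6 (new)  [load 70/130]
  30 → stock rod 2  [load 110/130]
  90 → stock rod 7 (new)  [load 90/130]
  80 → stock rod 8 (new)  [load 80/130]
8 stock rods opened.

8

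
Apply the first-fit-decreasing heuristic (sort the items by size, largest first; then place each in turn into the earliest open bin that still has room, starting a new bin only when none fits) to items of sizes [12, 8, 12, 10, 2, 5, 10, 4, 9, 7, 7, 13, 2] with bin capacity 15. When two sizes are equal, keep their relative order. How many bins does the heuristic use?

8

Sorted descending: 13, 12, 12, 10, 10, 9, 8, 7, 7, 5, 4, 2, 2.
  13 → bin 1 (new)  [load 13/15]
  12 → bin 2 (new)  [load 12/15]
  12 → bin 3 (new)  [load 12/15]
  10 → bin 4 (new)  [load 10/15]
  10 → bin 5 (new)  [load 10/15]
  9 → bin 6 (new)  [load 9/15]
  8 → bin 7 (new)  [load 8/15]
  7 → bin 7  [load 15/15]
  7 → bin 8 (new)  [load 7/15]
  5 → bin 4  [load 15/15]
  4 → bin 5  [load 14/15]
  2 → bin 1  [load 15/15]
  2 → bin 2  [load 14/15]
8 bins opened.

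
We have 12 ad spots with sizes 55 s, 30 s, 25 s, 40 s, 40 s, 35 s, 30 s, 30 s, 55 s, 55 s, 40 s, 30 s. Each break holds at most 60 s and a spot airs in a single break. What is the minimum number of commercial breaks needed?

Total = 55 + 55 + 55 + 40 + 40 + 40 + 35 + 30 + 30 + 30 + 30 + 25 = 465 s.
Lower bound: ⌈465/60⌉ = 8 commercial breaks.
A packing using 9 commercial breaks:
  break 1: 55 = 55
  break 2: 55 = 55
  break 3: 55 = 55
  break 4: 40 = 40
  break 5: 40 = 40
  break 6: 40 = 40
  break 7: 35 + 25 = 60
  break 8: 30 + 30 = 60
  break 9: 30 + 30 = 60
No arrangement into 8 commercial breaks stays within capacity, so 9 is optimal.

9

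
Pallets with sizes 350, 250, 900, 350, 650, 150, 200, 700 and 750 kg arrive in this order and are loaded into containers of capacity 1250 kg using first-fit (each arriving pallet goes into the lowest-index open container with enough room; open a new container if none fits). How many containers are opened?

  350 → container 1 (new)  [load 350/1250]
  250 → container 1  [load 600/1250]
  900 → container 2 (new)  [load 900/1250]
  350 → container 1  [load 950/1250]
  650 → container 3 (new)  [load 650/1250]
  150 → container 1  [load 1100/1250]
  200 → container 2  [load 1100/1250]
  700 → container 4 (new)  [load 700/1250]
  750 → container 5 (new)  [load 750/1250]
5 containers opened.

5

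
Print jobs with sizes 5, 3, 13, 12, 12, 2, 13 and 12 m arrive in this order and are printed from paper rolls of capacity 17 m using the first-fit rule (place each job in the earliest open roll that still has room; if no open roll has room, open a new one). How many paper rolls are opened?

  5 → roll 1 (new)  [load 5/17]
  3 → roll 1  [load 8/17]
  13 → roll 2 (new)  [load 13/17]
  12 → roll 3 (new)  [load 12/17]
  12 → roll 4 (new)  [load 12/17]
  2 → roll 1  [load 10/17]
  13 → roll 5 (new)  [load 13/17]
  12 → roll 6 (new)  [load 12/17]
6 paper rolls opened.

6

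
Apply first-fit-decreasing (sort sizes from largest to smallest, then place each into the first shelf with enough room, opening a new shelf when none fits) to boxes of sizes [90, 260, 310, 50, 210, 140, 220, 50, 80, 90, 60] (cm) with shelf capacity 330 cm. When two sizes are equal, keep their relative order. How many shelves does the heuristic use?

Sorted descending: 310, 260, 220, 210, 140, 90, 90, 80, 60, 50, 50.
  310 → shelf 1 (new)  [load 310/330]
  260 → shelf 2 (new)  [load 260/330]
  220 → shelf 3 (new)  [load 220/330]
  210 → shelf 4 (new)  [load 210/330]
  140 → shelf 5 (new)  [load 140/330]
  90 → shelf 3  [load 310/330]
  90 → shelf 4  [load 300/330]
  80 → shelf 5  [load 220/330]
  60 → shelf 2  [load 320/330]
  50 → shelf 5  [load 270/330]
  50 → shelf 5  [load 320/330]
5 shelves opened.

5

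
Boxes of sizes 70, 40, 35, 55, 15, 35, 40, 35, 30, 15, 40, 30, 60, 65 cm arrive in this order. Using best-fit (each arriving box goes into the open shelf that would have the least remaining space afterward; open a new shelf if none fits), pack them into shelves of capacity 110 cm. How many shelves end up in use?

  70 → shelf 1 (new)  [load 70/110]
  40 → shelf 1  [load 110/110]
  35 → shelf 2 (new)  [load 35/110]
  55 → shelf 2  [load 90/110]
  15 → shelf 2  [load 105/110]
  35 → shelf 3 (new)  [load 35/110]
  40 → shelf 3  [load 75/110]
  35 → shelf 3  [load 110/110]
  30 → shelf 4 (new)  [load 30/110]
  15 → shelf 4  [load 45/110]
  40 → shelf 4  [load 85/110]
  30 → shelf 5 (new)  [load 30/110]
  60 → shelf 5  [load 90/110]
  65 → shelf 6 (new)  [load 65/110]
6 shelves opened.

6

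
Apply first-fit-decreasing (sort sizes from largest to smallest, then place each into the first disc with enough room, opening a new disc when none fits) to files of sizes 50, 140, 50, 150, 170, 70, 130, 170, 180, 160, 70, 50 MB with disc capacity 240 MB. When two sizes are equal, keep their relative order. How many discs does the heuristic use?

7

Sorted descending: 180, 170, 170, 160, 150, 140, 130, 70, 70, 50, 50, 50.
  180 → disc 1 (new)  [load 180/240]
  170 → disc 2 (new)  [load 170/240]
  170 → disc 3 (new)  [load 170/240]
  160 → disc 4 (new)  [load 160/240]
  150 → disc 5 (new)  [load 150/240]
  140 → disc 6 (new)  [load 140/240]
  130 → disc 7 (new)  [load 130/240]
  70 → disc 2  [load 240/240]
  70 → disc 3  [load 240/240]
  50 → disc 1  [load 230/240]
  50 → disc 4  [load 210/240]
  50 → disc 5  [load 200/240]
7 discs opened.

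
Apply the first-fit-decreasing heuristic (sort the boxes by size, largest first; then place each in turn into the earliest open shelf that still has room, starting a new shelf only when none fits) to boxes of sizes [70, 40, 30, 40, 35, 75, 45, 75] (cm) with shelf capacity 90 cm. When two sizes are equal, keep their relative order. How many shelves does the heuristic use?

6

Sorted descending: 75, 75, 70, 45, 40, 40, 35, 30.
  75 → shelf 1 (new)  [load 75/90]
  75 → shelf 2 (new)  [load 75/90]
  70 → shelf 3 (new)  [load 70/90]
  45 → shelf 4 (new)  [load 45/90]
  40 → shelf 4  [load 85/90]
  40 → shelf 5 (new)  [load 40/90]
  35 → shelf 5  [load 75/90]
  30 → shelf 6 (new)  [load 30/90]
6 shelves opened.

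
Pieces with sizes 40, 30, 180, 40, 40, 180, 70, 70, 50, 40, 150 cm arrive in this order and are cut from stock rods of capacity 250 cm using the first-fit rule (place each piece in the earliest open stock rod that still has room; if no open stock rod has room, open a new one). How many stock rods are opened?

4

  40 → stock rod 1 (new)  [load 40/250]
  30 → stock rod 1  [load 70/250]
  180 → stock rod 1  [load 250/250]
  40 → stock rod 2 (new)  [load 40/250]
  40 → stock rod 2  [load 80/250]
  180 → stock rod 3 (new)  [load 180/250]
  70 → stock rod 2  [load 150/250]
  70 → stock rod 2  [load 220/250]
  50 → stock rod 3  [load 230/250]
  40 → stock rod 4 (new)  [load 40/250]
  150 → stock rod 4  [load 190/250]
4 stock rods opened.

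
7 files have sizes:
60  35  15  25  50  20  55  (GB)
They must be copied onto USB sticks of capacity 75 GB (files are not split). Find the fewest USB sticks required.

Total = 60 + 55 + 50 + 35 + 25 + 20 + 15 = 260 GB.
Lower bound: ⌈260/75⌉ = 4 USB sticks.
A packing using 4 USB sticks:
  USB stick 1: 60 + 15 = 75
  USB stick 2: 55 + 20 = 75
  USB stick 3: 50 + 25 = 75
  USB stick 4: 35 = 35
This matches the lower bound, so 4 is optimal.

4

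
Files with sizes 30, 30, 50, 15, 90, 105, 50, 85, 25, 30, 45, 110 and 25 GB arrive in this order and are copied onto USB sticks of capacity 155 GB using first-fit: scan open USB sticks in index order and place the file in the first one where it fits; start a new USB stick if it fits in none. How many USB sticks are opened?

  30 → USB stick 1 (new)  [load 30/155]
  30 → USB stick 1  [load 60/155]
  50 → USB stick 1  [load 110/155]
  15 → USB stick 1  [load 125/155]
  90 → USB stick 2 (new)  [load 90/155]
  105 → USB stick 3 (new)  [load 105/155]
  50 → USB stick 2  [load 140/155]
  85 → USB stick 4 (new)  [load 85/155]
  25 → USB stick 1  [load 150/155]
  30 → USB stick 3  [load 135/155]
  45 → USB stick 4  [load 130/155]
  110 → USB stick 5 (new)  [load 110/155]
  25 → USB stick 4  [load 155/155]
5 USB sticks opened.

5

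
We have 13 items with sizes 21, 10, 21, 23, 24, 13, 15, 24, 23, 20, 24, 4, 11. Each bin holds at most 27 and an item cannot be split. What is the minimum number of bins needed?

10

Total = 24 + 24 + 24 + 23 + 23 + 21 + 21 + 20 + 15 + 13 + 11 + 10 + 4 = 233.
Lower bound: ⌈233/27⌉ = 9 bins.
A packing using 10 bins:
  bin 1: 24 = 24
  bin 2: 24 = 24
  bin 3: 24 = 24
  bin 4: 23 + 4 = 27
  bin 5: 23 = 23
  bin 6: 21 = 21
  bin 7: 21 = 21
  bin 8: 20 = 20
  bin 9: 15 + 11 = 26
  bin 10: 13 + 10 = 23
No arrangement into 9 bins stays within capacity, so 10 is optimal.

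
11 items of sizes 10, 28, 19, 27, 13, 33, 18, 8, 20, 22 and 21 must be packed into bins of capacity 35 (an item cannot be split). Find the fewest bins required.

8

Total = 33 + 28 + 27 + 22 + 21 + 20 + 19 + 18 + 13 + 10 + 8 = 219.
Lower bound: ⌈219/35⌉ = 7 bins.
Also, 8 items each exceed 35/2, and no two of those can share a bin, so at least 8 bins are needed.
A packing using 8 bins:
  bin 1: 33 = 33
  bin 2: 28 = 28
  bin 3: 27 + 8 = 35
  bin 4: 22 + 13 = 35
  bin 5: 21 + 10 = 31
  bin 6: 20 = 20
  bin 7: 19 = 19
  bin 8: 18 = 18
This matches the lower bound, so 8 is optimal.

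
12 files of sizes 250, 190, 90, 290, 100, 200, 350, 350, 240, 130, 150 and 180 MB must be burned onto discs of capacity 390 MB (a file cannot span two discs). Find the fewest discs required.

7

Total = 350 + 350 + 290 + 250 + 240 + 200 + 190 + 180 + 150 + 130 + 100 + 90 = 2520 MB.
Lower bound: ⌈2520/390⌉ = 7 discs.
A packing using 7 discs:
  disc 1: 350 = 350
  disc 2: 350 = 350
  disc 3: 290 + 100 = 390
  disc 4: 250 + 130 = 380
  disc 5: 240 + 150 = 390
  disc 6: 200 + 190 = 390
  disc 7: 180 + 90 = 270
This matches the lower bound, so 7 is optimal.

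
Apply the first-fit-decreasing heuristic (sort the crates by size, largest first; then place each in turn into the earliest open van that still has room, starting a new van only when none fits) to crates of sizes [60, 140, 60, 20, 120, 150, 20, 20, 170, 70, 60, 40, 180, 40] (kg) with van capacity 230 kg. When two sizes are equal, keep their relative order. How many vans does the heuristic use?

Sorted descending: 180, 170, 150, 140, 120, 70, 60, 60, 60, 40, 40, 20, 20, 20.
  180 → van 1 (new)  [load 180/230]
  170 → van 2 (new)  [load 170/230]
  150 → van 3 (new)  [load 150/230]
  140 → van 4 (new)  [load 140/230]
  120 → van 5 (new)  [load 120/230]
  70 → van 3  [load 220/230]
  60 → van 2  [load 230/230]
  60 → van 4  [load 200/230]
  60 → van 5  [load 180/230]
  40 → van 1  [load 220/230]
  40 → van 5  [load 220/230]
  20 → van 4  [load 220/230]
  20 → van 6 (new)  [load 20/230]
  20 → van 6  [load 40/230]
6 vans opened.

6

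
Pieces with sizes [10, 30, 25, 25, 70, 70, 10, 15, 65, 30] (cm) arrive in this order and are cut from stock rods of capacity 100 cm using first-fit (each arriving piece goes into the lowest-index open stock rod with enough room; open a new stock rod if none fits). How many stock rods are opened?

  10 → stock rod 1 (new)  [load 10/100]
  30 → stock rod 1  [load 40/100]
  25 → stock rod 1  [load 65/100]
  25 → stock rod 1  [load 90/100]
  70 → stock rod 2 (new)  [load 70/100]
  70 → stock rod 3 (new)  [load 70/100]
  10 → stock rod 1  [load 100/100]
  15 → stock rod 2  [load 85/100]
  65 → stock rod 4 (new)  [load 65/100]
  30 → stock rod 3  [load 100/100]
4 stock rods opened.

4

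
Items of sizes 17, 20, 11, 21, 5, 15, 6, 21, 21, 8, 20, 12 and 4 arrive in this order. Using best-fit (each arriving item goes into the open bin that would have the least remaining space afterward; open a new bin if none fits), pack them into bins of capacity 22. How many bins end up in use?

9

  17 → bin 1 (new)  [load 17/22]
  20 → bin 2 (new)  [load 20/22]
  11 → bin 3 (new)  [load 11/22]
  21 → bin 4 (new)  [load 21/22]
  5 → bin 1  [load 22/22]
  15 → bin 5 (new)  [load 15/22]
  6 → bin 5  [load 21/22]
  21 → bin 6 (new)  [load 21/22]
  21 → bin 7 (new)  [load 21/22]
  8 → bin 3  [load 19/22]
  20 → bin 8 (new)  [load 20/22]
  12 → bin 9 (new)  [load 12/22]
  4 → bin 9  [load 16/22]
9 bins opened.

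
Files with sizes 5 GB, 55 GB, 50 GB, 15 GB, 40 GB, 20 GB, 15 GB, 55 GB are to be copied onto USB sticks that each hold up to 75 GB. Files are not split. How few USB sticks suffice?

4

Total = 55 + 55 + 50 + 40 + 20 + 15 + 15 + 5 = 255 GB.
Lower bound: ⌈255/75⌉ = 4 USB sticks.
A packing using 4 USB sticks:
  USB stick 1: 55 + 20 = 75
  USB stick 2: 55 + 15 + 5 = 75
  USB stick 3: 50 + 15 = 65
  USB stick 4: 40 = 40
This matches the lower bound, so 4 is optimal.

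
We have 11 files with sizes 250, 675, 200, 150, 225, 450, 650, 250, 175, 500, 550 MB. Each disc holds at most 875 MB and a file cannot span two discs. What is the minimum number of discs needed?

Total = 675 + 650 + 550 + 500 + 450 + 250 + 250 + 225 + 200 + 175 + 150 = 4075 MB.
Lower bound: ⌈4075/875⌉ = 5 discs.
A packing using 5 discs:
  disc 1: 675 + 200 = 875
  disc 2: 650 + 225 = 875
  disc 3: 550 + 250 = 800
  disc 4: 500 + 250 = 750
  disc 5: 450 + 175 + 150 = 775
This matches the lower bound, so 5 is optimal.

5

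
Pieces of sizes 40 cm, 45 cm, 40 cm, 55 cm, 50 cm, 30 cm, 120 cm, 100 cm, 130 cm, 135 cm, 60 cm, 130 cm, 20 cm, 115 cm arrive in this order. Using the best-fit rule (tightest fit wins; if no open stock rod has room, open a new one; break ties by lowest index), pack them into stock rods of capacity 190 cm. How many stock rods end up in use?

7

  40 → stock rod 1 (new)  [load 40/190]
  45 → stock rod 1  [load 85/190]
  40 → stock rod 1  [load 125/190]
  55 → stock rod 1  [load 180/190]
  50 → stock rod 2 (new)  [load 50/190]
  30 → stock rod 2  [load 80/190]
  120 → stock rod 3 (new)  [load 120/190]
  100 → stock rod 2  [load 180/190]
  130 → stock rod 4 (new)  [load 130/190]
  135 → stock rod 5 (new)  [load 135/190]
  60 → stock rod 4  [load 190/190]
  130 → stock rod 6 (new)  [load 130/190]
  20 → stock rod 5  [load 155/190]
  115 → stock rod 7 (new)  [load 115/190]
7 stock rods opened.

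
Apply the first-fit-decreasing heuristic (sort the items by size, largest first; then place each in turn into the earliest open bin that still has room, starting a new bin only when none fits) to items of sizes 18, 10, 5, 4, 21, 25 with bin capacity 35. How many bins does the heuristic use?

3

Sorted descending: 25, 21, 18, 10, 5, 4.
  25 → bin 1 (new)  [load 25/35]
  21 → bin 2 (new)  [load 21/35]
  18 → bin 3 (new)  [load 18/35]
  10 → bin 1  [load 35/35]
  5 → bin 2  [load 26/35]
  4 → bin 2  [load 30/35]
3 bins opened.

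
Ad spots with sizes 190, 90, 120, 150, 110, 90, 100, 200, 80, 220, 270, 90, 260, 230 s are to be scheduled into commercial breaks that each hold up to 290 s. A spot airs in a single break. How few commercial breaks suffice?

9

Total = 270 + 260 + 230 + 220 + 200 + 190 + 150 + 120 + 110 + 100 + 90 + 90 + 90 + 80 = 2200 s.
Lower bound: ⌈2200/290⌉ = 8 commercial breaks.
A packing using 9 commercial breaks:
  break 1: 270 = 270
  break 2: 260 = 260
  break 3: 230 = 230
  break 4: 220 = 220
  break 5: 200 + 90 = 290
  break 6: 190 + 100 = 290
  break 7: 150 + 120 = 270
  break 8: 110 + 90 + 90 = 290
  break 9: 80 = 80
No arrangement into 8 commercial breaks stays within capacity, so 9 is optimal.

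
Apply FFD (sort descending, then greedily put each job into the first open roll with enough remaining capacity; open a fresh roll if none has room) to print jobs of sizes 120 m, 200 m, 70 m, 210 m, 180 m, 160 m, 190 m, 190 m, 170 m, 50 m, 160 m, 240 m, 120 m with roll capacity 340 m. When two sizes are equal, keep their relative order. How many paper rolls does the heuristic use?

Sorted descending: 240, 210, 200, 190, 190, 180, 170, 160, 160, 120, 120, 70, 50.
  240 → roll 1 (new)  [load 240/340]
  210 → roll 2 (new)  [load 210/340]
  200 → roll 3 (new)  [load 200/340]
  190 → roll 4 (new)  [load 190/340]
  190 → roll 5 (new)  [load 190/340]
  180 → roll 6 (new)  [load 180/340]
  170 → roll 7 (new)  [load 170/340]
  160 → roll 6  [load 340/340]
  160 → roll 7  [load 330/340]
  120 → roll 2  [load 330/340]
  120 → roll 3  [load 320/340]
  70 → roll 1  [load 310/340]
  50 → roll 4  [load 240/340]
7 paper rolls opened.

7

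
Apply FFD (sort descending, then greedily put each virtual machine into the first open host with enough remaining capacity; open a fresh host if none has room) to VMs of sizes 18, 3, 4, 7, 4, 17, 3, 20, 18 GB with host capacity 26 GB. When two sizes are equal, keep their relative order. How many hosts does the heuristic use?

Sorted descending: 20, 18, 18, 17, 7, 4, 4, 3, 3.
  20 → host 1 (new)  [load 20/26]
  18 → host 2 (new)  [load 18/26]
  18 → host 3 (new)  [load 18/26]
  17 → host 4 (new)  [load 17/26]
  7 → host 2  [load 25/26]
  4 → host 1  [load 24/26]
  4 → host 3  [load 22/26]
  3 → host 3  [load 25/26]
  3 → host 4  [load 20/26]
4 hosts opened.

4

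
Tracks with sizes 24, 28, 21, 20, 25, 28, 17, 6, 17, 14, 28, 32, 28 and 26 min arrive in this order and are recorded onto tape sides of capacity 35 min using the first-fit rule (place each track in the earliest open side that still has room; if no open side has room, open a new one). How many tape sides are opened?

  24 → side 1 (new)  [load 24/35]
  28 → side 2 (new)  [load 28/35]
  21 → side 3 (new)  [load 21/35]
  20 → side 4 (new)  [load 20/35]
  25 → side 5 (new)  [load 25/35]
  28 → side 6 (new)  [load 28/35]
  17 → side 7 (new)  [load 17/35]
  6 → side 1  [load 30/35]
  17 → side 7  [load 34/35]
  14 → side 3  [load 35/35]
  28 → side 8 (new)  [load 28/35]
  32 → side 9 (new)  [load 32/35]
  28 → side 10 (new)  [load 28/35]
  26 → side 11 (new)  [load 26/35]
11 tape sides opened.

11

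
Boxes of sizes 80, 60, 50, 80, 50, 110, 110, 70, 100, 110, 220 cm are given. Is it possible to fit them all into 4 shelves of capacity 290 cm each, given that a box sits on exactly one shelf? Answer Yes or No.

A valid assignment using 4 shelves:
  shelf 1: 220 + 70 = 290
  shelf 2: 110 + 110 + 60 = 280
  shelf 3: 110 + 100 + 80 = 290
  shelf 4: 80 + 50 + 50 = 180
Every load is within 290 cm, so 4 shelves suffice.

Yes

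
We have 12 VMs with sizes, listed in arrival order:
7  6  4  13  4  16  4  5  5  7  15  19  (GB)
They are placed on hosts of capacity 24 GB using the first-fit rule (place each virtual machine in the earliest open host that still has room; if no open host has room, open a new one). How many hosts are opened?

  7 → host 1 (new)  [load 7/24]
  6 → host 1  [load 13/24]
  4 → host 1  [load 17/24]
  13 → host 2 (new)  [load 13/24]
  4 → host 1  [load 21/24]
  16 → host 3 (new)  [load 16/24]
  4 → host 2  [load 17/24]
  5 → host 2  [load 22/24]
  5 → host 3  [load 21/24]
  7 → host 4 (new)  [load 7/24]
  15 → host 4  [load 22/24]
  19 → host 5 (new)  [load 19/24]
5 hosts opened.

5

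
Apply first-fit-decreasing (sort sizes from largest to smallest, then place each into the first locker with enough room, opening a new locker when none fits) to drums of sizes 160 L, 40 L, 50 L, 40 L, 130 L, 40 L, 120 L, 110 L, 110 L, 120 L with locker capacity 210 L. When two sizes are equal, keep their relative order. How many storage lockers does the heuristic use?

Sorted descending: 160, 130, 120, 120, 110, 110, 50, 40, 40, 40.
  160 → locker 1 (new)  [load 160/210]
  130 → locker 2 (new)  [load 130/210]
  120 → locker 3 (new)  [load 120/210]
  120 → locker 4 (new)  [load 120/210]
  110 → locker 5 (new)  [load 110/210]
  110 → locker 6 (new)  [load 110/210]
  50 → locker 1  [load 210/210]
  40 → locker 2  [load 170/210]
  40 → locker 2  [load 210/210]
  40 → locker 3  [load 160/210]
6 storage lockers opened.

6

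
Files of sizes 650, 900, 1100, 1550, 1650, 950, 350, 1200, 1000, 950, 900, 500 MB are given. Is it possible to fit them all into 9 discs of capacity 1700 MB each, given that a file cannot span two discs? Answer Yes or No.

Yes

A valid assignment using 9 discs:
  disc 1: 1650 = 1650
  disc 2: 1550 = 1550
  disc 3: 1200 + 500 = 1700
  disc 4: 1100 + 350 = 1450
  disc 5: 1000 + 650 = 1650
  disc 6: 950 = 950
  disc 7: 950 = 950
  disc 8: 900 = 900
  disc 9: 900 = 900
Every load is within 1700 MB, so 9 discs suffice.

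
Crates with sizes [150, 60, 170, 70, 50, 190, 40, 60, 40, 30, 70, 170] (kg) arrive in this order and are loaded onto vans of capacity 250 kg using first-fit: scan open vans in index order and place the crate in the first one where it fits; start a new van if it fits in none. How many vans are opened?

5

  150 → van 1 (new)  [load 150/250]
  60 → van 1  [load 210/250]
  170 → van 2 (new)  [load 170/250]
  70 → van 2  [load 240/250]
  50 → van 3 (new)  [load 50/250]
  190 → van 3  [load 240/250]
  40 → van 1  [load 250/250]
  60 → van 4 (new)  [load 60/250]
  40 → van 4  [load 100/250]
  30 → van 4  [load 130/250]
  70 → van 4  [load 200/250]
  170 → van 5 (new)  [load 170/250]
5 vans opened.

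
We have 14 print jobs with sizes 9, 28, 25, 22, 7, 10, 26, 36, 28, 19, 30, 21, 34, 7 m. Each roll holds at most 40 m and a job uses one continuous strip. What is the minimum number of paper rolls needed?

9

Total = 36 + 34 + 30 + 28 + 28 + 26 + 25 + 22 + 21 + 19 + 10 + 9 + 7 + 7 = 302 m.
Lower bound: ⌈302/40⌉ = 8 paper rolls.
Also, 9 print jobs each exceed 20 m, and no two of those can share a roll, so at least 9 paper rolls are needed.
A packing using 9 paper rolls:
  roll 1: 36 = 36
  roll 2: 34 = 34
  roll 3: 30 + 10 = 40
  roll 4: 28 + 9 = 37
  roll 5: 28 + 7 = 35
  roll 6: 26 + 7 = 33
  roll 7: 25 = 25
  roll 8: 22 = 22
  roll 9: 21 + 19 = 40
This matches the lower bound, so 9 is optimal.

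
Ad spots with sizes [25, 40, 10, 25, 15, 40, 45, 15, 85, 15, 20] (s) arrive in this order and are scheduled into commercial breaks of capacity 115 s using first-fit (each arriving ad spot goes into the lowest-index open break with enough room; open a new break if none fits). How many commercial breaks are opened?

3

  25 → break 1 (new)  [load 25/115]
  40 → break 1  [load 65/115]
  10 → break 1  [load 75/115]
  25 → break 1  [load 100/115]
  15 → break 1  [load 115/115]
  40 → break 2 (new)  [load 40/115]
  45 → break 2  [load 85/115]
  15 → break 2  [load 100/115]
  85 → break 3 (new)  [load 85/115]
  15 → break 2  [load 115/115]
  20 → break 3  [load 105/115]
3 commercial breaks opened.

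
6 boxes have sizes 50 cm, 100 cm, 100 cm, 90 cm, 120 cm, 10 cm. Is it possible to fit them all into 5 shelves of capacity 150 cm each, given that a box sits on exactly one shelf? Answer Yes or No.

A valid assignment using 4 shelves:
  shelf 1: 120 + 10 = 130
  shelf 2: 100 + 50 = 150
  shelf 3: 100 = 100
  shelf 4: 90 = 90
That uses only 4 ≤ 5, so 5 shelves are enough.

Yes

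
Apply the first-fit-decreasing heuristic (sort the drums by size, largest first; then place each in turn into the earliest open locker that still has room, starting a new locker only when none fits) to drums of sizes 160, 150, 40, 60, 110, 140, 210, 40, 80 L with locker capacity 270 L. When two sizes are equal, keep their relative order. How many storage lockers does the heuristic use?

Sorted descending: 210, 160, 150, 140, 110, 80, 60, 40, 40.
  210 → locker 1 (new)  [load 210/270]
  160 → locker 2 (new)  [load 160/270]
  150 → locker 3 (new)  [load 150/270]
  140 → locker 4 (new)  [load 140/270]
  110 → locker 2  [load 270/270]
  80 → locker 3  [load 230/270]
  60 → locker 1  [load 270/270]
  40 → locker 3  [load 270/270]
  40 → locker 4  [load 180/270]
4 storage lockers opened.

4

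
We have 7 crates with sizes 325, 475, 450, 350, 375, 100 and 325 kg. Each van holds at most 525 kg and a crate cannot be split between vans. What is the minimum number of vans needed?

Total = 475 + 450 + 375 + 350 + 325 + 325 + 100 = 2400 kg.
Lower bound: ⌈2400/525⌉ = 5 vans.
Also, 6 crates each exceed 525/2 kg, and no two of those can share a van, so at least 6 vans are needed.
A packing using 6 vans:
  van 1: 475 = 475
  van 2: 450 = 450
  van 3: 375 + 100 = 475
  van 4: 350 = 350
  van 5: 325 = 325
  van 6: 325 = 325
This matches the lower bound, so 6 is optimal.

6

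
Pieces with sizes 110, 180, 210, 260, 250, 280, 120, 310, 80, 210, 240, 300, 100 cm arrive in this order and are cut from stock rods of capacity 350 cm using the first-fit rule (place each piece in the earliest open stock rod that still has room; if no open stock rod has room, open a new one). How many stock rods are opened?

  110 → stock rod 1 (new)  [load 110/350]
  180 → stock rod 1  [load 290/350]
  210 → stock rod 2 (new)  [load 210/350]
  260 → stock rod 3 (new)  [load 260/350]
  250 → stock rod 4 (new)  [load 250/350]
  280 → stock rod 5 (new)  [load 280/350]
  120 → stock rod 2  [load 330/350]
  310 → stock rod 6 (new)  [load 310/350]
  80 → stock rod 3  [load 340/350]
  210 → stock rod 7 (new)  [load 210/350]
  240 → stock rod 8 (new)  [load 240/350]
  300 → stock rod 9 (new)  [load 300/350]
  100 → stock rod 4  [load 350/350]
9 stock rods opened.

9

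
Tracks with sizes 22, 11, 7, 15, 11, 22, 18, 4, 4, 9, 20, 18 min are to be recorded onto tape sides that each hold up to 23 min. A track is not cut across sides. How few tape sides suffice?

Total = 22 + 22 + 20 + 18 + 18 + 15 + 11 + 11 + 9 + 7 + 4 + 4 = 161 min.
Lower bound: ⌈161/23⌉ = 7 tape sides.
A packing using 8 tape sides:
  side 1: 22 = 22
  side 2: 22 = 22
  side 3: 20 = 20
  side 4: 18 + 4 = 22
  side 5: 18 + 4 = 22
  side 6: 15 + 7 = 22
  side 7: 11 + 11 = 22
  side 8: 9 = 9
No arrangement into 7 tape sides stays within capacity, so 8 is optimal.

8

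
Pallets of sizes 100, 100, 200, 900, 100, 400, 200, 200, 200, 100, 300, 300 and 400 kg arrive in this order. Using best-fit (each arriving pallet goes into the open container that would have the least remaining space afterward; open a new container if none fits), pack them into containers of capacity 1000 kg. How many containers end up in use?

4

  100 → container 1 (new)  [load 100/1000]
  100 → container 1  [load 200/1000]
  200 → container 1  [load 400/1000]
  900 → container 2 (new)  [load 900/1000]
  100 → container 2  [load 1000/1000]
  400 → container 1  [load 800/1000]
  200 → container 1  [load 1000/1000]
  200 → container 3 (new)  [load 200/1000]
  200 → container 3  [load 400/1000]
  100 → container 3  [load 500/1000]
  300 → container 3  [load 800/1000]
  300 → container 4 (new)  [load 300/1000]
  400 → container 4  [load 700/1000]
4 containers opened.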